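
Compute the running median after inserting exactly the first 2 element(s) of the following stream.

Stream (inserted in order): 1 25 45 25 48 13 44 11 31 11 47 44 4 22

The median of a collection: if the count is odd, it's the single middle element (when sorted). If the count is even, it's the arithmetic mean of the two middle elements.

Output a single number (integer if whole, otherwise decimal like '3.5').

Answer: 13

Derivation:
Step 1: insert 1 -> lo=[1] (size 1, max 1) hi=[] (size 0) -> median=1
Step 2: insert 25 -> lo=[1] (size 1, max 1) hi=[25] (size 1, min 25) -> median=13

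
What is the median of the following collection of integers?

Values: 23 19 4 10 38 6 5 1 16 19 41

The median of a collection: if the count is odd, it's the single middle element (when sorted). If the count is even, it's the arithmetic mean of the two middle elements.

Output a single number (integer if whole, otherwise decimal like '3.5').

Answer: 16

Derivation:
Step 1: insert 23 -> lo=[23] (size 1, max 23) hi=[] (size 0) -> median=23
Step 2: insert 19 -> lo=[19] (size 1, max 19) hi=[23] (size 1, min 23) -> median=21
Step 3: insert 4 -> lo=[4, 19] (size 2, max 19) hi=[23] (size 1, min 23) -> median=19
Step 4: insert 10 -> lo=[4, 10] (size 2, max 10) hi=[19, 23] (size 2, min 19) -> median=14.5
Step 5: insert 38 -> lo=[4, 10, 19] (size 3, max 19) hi=[23, 38] (size 2, min 23) -> median=19
Step 6: insert 6 -> lo=[4, 6, 10] (size 3, max 10) hi=[19, 23, 38] (size 3, min 19) -> median=14.5
Step 7: insert 5 -> lo=[4, 5, 6, 10] (size 4, max 10) hi=[19, 23, 38] (size 3, min 19) -> median=10
Step 8: insert 1 -> lo=[1, 4, 5, 6] (size 4, max 6) hi=[10, 19, 23, 38] (size 4, min 10) -> median=8
Step 9: insert 16 -> lo=[1, 4, 5, 6, 10] (size 5, max 10) hi=[16, 19, 23, 38] (size 4, min 16) -> median=10
Step 10: insert 19 -> lo=[1, 4, 5, 6, 10] (size 5, max 10) hi=[16, 19, 19, 23, 38] (size 5, min 16) -> median=13
Step 11: insert 41 -> lo=[1, 4, 5, 6, 10, 16] (size 6, max 16) hi=[19, 19, 23, 38, 41] (size 5, min 19) -> median=16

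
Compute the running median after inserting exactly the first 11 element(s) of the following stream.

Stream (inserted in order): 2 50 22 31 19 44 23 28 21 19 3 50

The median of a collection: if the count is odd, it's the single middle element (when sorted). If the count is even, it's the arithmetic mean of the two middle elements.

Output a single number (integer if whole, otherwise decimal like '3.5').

Step 1: insert 2 -> lo=[2] (size 1, max 2) hi=[] (size 0) -> median=2
Step 2: insert 50 -> lo=[2] (size 1, max 2) hi=[50] (size 1, min 50) -> median=26
Step 3: insert 22 -> lo=[2, 22] (size 2, max 22) hi=[50] (size 1, min 50) -> median=22
Step 4: insert 31 -> lo=[2, 22] (size 2, max 22) hi=[31, 50] (size 2, min 31) -> median=26.5
Step 5: insert 19 -> lo=[2, 19, 22] (size 3, max 22) hi=[31, 50] (size 2, min 31) -> median=22
Step 6: insert 44 -> lo=[2, 19, 22] (size 3, max 22) hi=[31, 44, 50] (size 3, min 31) -> median=26.5
Step 7: insert 23 -> lo=[2, 19, 22, 23] (size 4, max 23) hi=[31, 44, 50] (size 3, min 31) -> median=23
Step 8: insert 28 -> lo=[2, 19, 22, 23] (size 4, max 23) hi=[28, 31, 44, 50] (size 4, min 28) -> median=25.5
Step 9: insert 21 -> lo=[2, 19, 21, 22, 23] (size 5, max 23) hi=[28, 31, 44, 50] (size 4, min 28) -> median=23
Step 10: insert 19 -> lo=[2, 19, 19, 21, 22] (size 5, max 22) hi=[23, 28, 31, 44, 50] (size 5, min 23) -> median=22.5
Step 11: insert 3 -> lo=[2, 3, 19, 19, 21, 22] (size 6, max 22) hi=[23, 28, 31, 44, 50] (size 5, min 23) -> median=22

Answer: 22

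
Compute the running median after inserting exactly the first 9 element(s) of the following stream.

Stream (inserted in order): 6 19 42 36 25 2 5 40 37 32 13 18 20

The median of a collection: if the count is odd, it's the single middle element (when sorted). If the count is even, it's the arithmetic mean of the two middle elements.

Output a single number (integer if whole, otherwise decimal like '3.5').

Answer: 25

Derivation:
Step 1: insert 6 -> lo=[6] (size 1, max 6) hi=[] (size 0) -> median=6
Step 2: insert 19 -> lo=[6] (size 1, max 6) hi=[19] (size 1, min 19) -> median=12.5
Step 3: insert 42 -> lo=[6, 19] (size 2, max 19) hi=[42] (size 1, min 42) -> median=19
Step 4: insert 36 -> lo=[6, 19] (size 2, max 19) hi=[36, 42] (size 2, min 36) -> median=27.5
Step 5: insert 25 -> lo=[6, 19, 25] (size 3, max 25) hi=[36, 42] (size 2, min 36) -> median=25
Step 6: insert 2 -> lo=[2, 6, 19] (size 3, max 19) hi=[25, 36, 42] (size 3, min 25) -> median=22
Step 7: insert 5 -> lo=[2, 5, 6, 19] (size 4, max 19) hi=[25, 36, 42] (size 3, min 25) -> median=19
Step 8: insert 40 -> lo=[2, 5, 6, 19] (size 4, max 19) hi=[25, 36, 40, 42] (size 4, min 25) -> median=22
Step 9: insert 37 -> lo=[2, 5, 6, 19, 25] (size 5, max 25) hi=[36, 37, 40, 42] (size 4, min 36) -> median=25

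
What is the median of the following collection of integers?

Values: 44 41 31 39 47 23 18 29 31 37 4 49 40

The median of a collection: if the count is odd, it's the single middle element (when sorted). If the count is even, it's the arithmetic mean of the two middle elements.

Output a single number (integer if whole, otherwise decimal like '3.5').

Step 1: insert 44 -> lo=[44] (size 1, max 44) hi=[] (size 0) -> median=44
Step 2: insert 41 -> lo=[41] (size 1, max 41) hi=[44] (size 1, min 44) -> median=42.5
Step 3: insert 31 -> lo=[31, 41] (size 2, max 41) hi=[44] (size 1, min 44) -> median=41
Step 4: insert 39 -> lo=[31, 39] (size 2, max 39) hi=[41, 44] (size 2, min 41) -> median=40
Step 5: insert 47 -> lo=[31, 39, 41] (size 3, max 41) hi=[44, 47] (size 2, min 44) -> median=41
Step 6: insert 23 -> lo=[23, 31, 39] (size 3, max 39) hi=[41, 44, 47] (size 3, min 41) -> median=40
Step 7: insert 18 -> lo=[18, 23, 31, 39] (size 4, max 39) hi=[41, 44, 47] (size 3, min 41) -> median=39
Step 8: insert 29 -> lo=[18, 23, 29, 31] (size 4, max 31) hi=[39, 41, 44, 47] (size 4, min 39) -> median=35
Step 9: insert 31 -> lo=[18, 23, 29, 31, 31] (size 5, max 31) hi=[39, 41, 44, 47] (size 4, min 39) -> median=31
Step 10: insert 37 -> lo=[18, 23, 29, 31, 31] (size 5, max 31) hi=[37, 39, 41, 44, 47] (size 5, min 37) -> median=34
Step 11: insert 4 -> lo=[4, 18, 23, 29, 31, 31] (size 6, max 31) hi=[37, 39, 41, 44, 47] (size 5, min 37) -> median=31
Step 12: insert 49 -> lo=[4, 18, 23, 29, 31, 31] (size 6, max 31) hi=[37, 39, 41, 44, 47, 49] (size 6, min 37) -> median=34
Step 13: insert 40 -> lo=[4, 18, 23, 29, 31, 31, 37] (size 7, max 37) hi=[39, 40, 41, 44, 47, 49] (size 6, min 39) -> median=37

Answer: 37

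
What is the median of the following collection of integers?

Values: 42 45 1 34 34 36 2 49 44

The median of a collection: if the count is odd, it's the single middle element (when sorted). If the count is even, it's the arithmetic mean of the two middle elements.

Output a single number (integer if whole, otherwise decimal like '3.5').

Answer: 36

Derivation:
Step 1: insert 42 -> lo=[42] (size 1, max 42) hi=[] (size 0) -> median=42
Step 2: insert 45 -> lo=[42] (size 1, max 42) hi=[45] (size 1, min 45) -> median=43.5
Step 3: insert 1 -> lo=[1, 42] (size 2, max 42) hi=[45] (size 1, min 45) -> median=42
Step 4: insert 34 -> lo=[1, 34] (size 2, max 34) hi=[42, 45] (size 2, min 42) -> median=38
Step 5: insert 34 -> lo=[1, 34, 34] (size 3, max 34) hi=[42, 45] (size 2, min 42) -> median=34
Step 6: insert 36 -> lo=[1, 34, 34] (size 3, max 34) hi=[36, 42, 45] (size 3, min 36) -> median=35
Step 7: insert 2 -> lo=[1, 2, 34, 34] (size 4, max 34) hi=[36, 42, 45] (size 3, min 36) -> median=34
Step 8: insert 49 -> lo=[1, 2, 34, 34] (size 4, max 34) hi=[36, 42, 45, 49] (size 4, min 36) -> median=35
Step 9: insert 44 -> lo=[1, 2, 34, 34, 36] (size 5, max 36) hi=[42, 44, 45, 49] (size 4, min 42) -> median=36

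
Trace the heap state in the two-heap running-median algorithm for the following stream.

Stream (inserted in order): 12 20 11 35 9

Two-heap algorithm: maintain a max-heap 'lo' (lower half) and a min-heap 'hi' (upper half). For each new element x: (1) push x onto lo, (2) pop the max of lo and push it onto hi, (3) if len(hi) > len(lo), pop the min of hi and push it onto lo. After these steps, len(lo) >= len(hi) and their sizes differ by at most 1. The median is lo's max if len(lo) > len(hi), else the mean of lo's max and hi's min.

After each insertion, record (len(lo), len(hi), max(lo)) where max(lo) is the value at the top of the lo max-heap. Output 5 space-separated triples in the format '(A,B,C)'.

Step 1: insert 12 -> lo=[12] hi=[] -> (len(lo)=1, len(hi)=0, max(lo)=12)
Step 2: insert 20 -> lo=[12] hi=[20] -> (len(lo)=1, len(hi)=1, max(lo)=12)
Step 3: insert 11 -> lo=[11, 12] hi=[20] -> (len(lo)=2, len(hi)=1, max(lo)=12)
Step 4: insert 35 -> lo=[11, 12] hi=[20, 35] -> (len(lo)=2, len(hi)=2, max(lo)=12)
Step 5: insert 9 -> lo=[9, 11, 12] hi=[20, 35] -> (len(lo)=3, len(hi)=2, max(lo)=12)

Answer: (1,0,12) (1,1,12) (2,1,12) (2,2,12) (3,2,12)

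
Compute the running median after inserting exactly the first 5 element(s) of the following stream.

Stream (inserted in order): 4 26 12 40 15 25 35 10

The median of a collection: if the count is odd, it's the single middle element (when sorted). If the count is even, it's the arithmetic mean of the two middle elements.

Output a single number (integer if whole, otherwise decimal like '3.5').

Step 1: insert 4 -> lo=[4] (size 1, max 4) hi=[] (size 0) -> median=4
Step 2: insert 26 -> lo=[4] (size 1, max 4) hi=[26] (size 1, min 26) -> median=15
Step 3: insert 12 -> lo=[4, 12] (size 2, max 12) hi=[26] (size 1, min 26) -> median=12
Step 4: insert 40 -> lo=[4, 12] (size 2, max 12) hi=[26, 40] (size 2, min 26) -> median=19
Step 5: insert 15 -> lo=[4, 12, 15] (size 3, max 15) hi=[26, 40] (size 2, min 26) -> median=15

Answer: 15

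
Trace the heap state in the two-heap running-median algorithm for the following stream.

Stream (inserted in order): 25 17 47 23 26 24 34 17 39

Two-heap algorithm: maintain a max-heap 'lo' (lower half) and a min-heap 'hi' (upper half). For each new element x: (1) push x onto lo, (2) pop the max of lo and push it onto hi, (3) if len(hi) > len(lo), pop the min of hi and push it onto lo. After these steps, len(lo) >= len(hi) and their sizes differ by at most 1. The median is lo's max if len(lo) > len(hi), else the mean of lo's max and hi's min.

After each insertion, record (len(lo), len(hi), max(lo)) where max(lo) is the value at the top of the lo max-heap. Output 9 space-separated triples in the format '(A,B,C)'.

Step 1: insert 25 -> lo=[25] hi=[] -> (len(lo)=1, len(hi)=0, max(lo)=25)
Step 2: insert 17 -> lo=[17] hi=[25] -> (len(lo)=1, len(hi)=1, max(lo)=17)
Step 3: insert 47 -> lo=[17, 25] hi=[47] -> (len(lo)=2, len(hi)=1, max(lo)=25)
Step 4: insert 23 -> lo=[17, 23] hi=[25, 47] -> (len(lo)=2, len(hi)=2, max(lo)=23)
Step 5: insert 26 -> lo=[17, 23, 25] hi=[26, 47] -> (len(lo)=3, len(hi)=2, max(lo)=25)
Step 6: insert 24 -> lo=[17, 23, 24] hi=[25, 26, 47] -> (len(lo)=3, len(hi)=3, max(lo)=24)
Step 7: insert 34 -> lo=[17, 23, 24, 25] hi=[26, 34, 47] -> (len(lo)=4, len(hi)=3, max(lo)=25)
Step 8: insert 17 -> lo=[17, 17, 23, 24] hi=[25, 26, 34, 47] -> (len(lo)=4, len(hi)=4, max(lo)=24)
Step 9: insert 39 -> lo=[17, 17, 23, 24, 25] hi=[26, 34, 39, 47] -> (len(lo)=5, len(hi)=4, max(lo)=25)

Answer: (1,0,25) (1,1,17) (2,1,25) (2,2,23) (3,2,25) (3,3,24) (4,3,25) (4,4,24) (5,4,25)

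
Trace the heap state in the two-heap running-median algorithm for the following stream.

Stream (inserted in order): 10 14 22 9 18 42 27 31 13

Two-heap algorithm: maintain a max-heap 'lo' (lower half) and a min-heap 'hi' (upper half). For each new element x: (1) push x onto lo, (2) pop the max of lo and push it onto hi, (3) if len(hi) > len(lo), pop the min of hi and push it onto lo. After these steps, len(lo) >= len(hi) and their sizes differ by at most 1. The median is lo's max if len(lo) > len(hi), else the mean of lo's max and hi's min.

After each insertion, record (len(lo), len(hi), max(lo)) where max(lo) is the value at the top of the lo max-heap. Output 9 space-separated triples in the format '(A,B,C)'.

Step 1: insert 10 -> lo=[10] hi=[] -> (len(lo)=1, len(hi)=0, max(lo)=10)
Step 2: insert 14 -> lo=[10] hi=[14] -> (len(lo)=1, len(hi)=1, max(lo)=10)
Step 3: insert 22 -> lo=[10, 14] hi=[22] -> (len(lo)=2, len(hi)=1, max(lo)=14)
Step 4: insert 9 -> lo=[9, 10] hi=[14, 22] -> (len(lo)=2, len(hi)=2, max(lo)=10)
Step 5: insert 18 -> lo=[9, 10, 14] hi=[18, 22] -> (len(lo)=3, len(hi)=2, max(lo)=14)
Step 6: insert 42 -> lo=[9, 10, 14] hi=[18, 22, 42] -> (len(lo)=3, len(hi)=3, max(lo)=14)
Step 7: insert 27 -> lo=[9, 10, 14, 18] hi=[22, 27, 42] -> (len(lo)=4, len(hi)=3, max(lo)=18)
Step 8: insert 31 -> lo=[9, 10, 14, 18] hi=[22, 27, 31, 42] -> (len(lo)=4, len(hi)=4, max(lo)=18)
Step 9: insert 13 -> lo=[9, 10, 13, 14, 18] hi=[22, 27, 31, 42] -> (len(lo)=5, len(hi)=4, max(lo)=18)

Answer: (1,0,10) (1,1,10) (2,1,14) (2,2,10) (3,2,14) (3,3,14) (4,3,18) (4,4,18) (5,4,18)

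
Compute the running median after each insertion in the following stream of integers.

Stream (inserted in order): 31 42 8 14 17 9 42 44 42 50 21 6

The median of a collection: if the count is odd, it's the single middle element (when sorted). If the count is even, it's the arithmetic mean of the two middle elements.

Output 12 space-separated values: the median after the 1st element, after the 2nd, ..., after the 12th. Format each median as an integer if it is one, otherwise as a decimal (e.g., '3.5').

Answer: 31 36.5 31 22.5 17 15.5 17 24 31 36.5 31 26

Derivation:
Step 1: insert 31 -> lo=[31] (size 1, max 31) hi=[] (size 0) -> median=31
Step 2: insert 42 -> lo=[31] (size 1, max 31) hi=[42] (size 1, min 42) -> median=36.5
Step 3: insert 8 -> lo=[8, 31] (size 2, max 31) hi=[42] (size 1, min 42) -> median=31
Step 4: insert 14 -> lo=[8, 14] (size 2, max 14) hi=[31, 42] (size 2, min 31) -> median=22.5
Step 5: insert 17 -> lo=[8, 14, 17] (size 3, max 17) hi=[31, 42] (size 2, min 31) -> median=17
Step 6: insert 9 -> lo=[8, 9, 14] (size 3, max 14) hi=[17, 31, 42] (size 3, min 17) -> median=15.5
Step 7: insert 42 -> lo=[8, 9, 14, 17] (size 4, max 17) hi=[31, 42, 42] (size 3, min 31) -> median=17
Step 8: insert 44 -> lo=[8, 9, 14, 17] (size 4, max 17) hi=[31, 42, 42, 44] (size 4, min 31) -> median=24
Step 9: insert 42 -> lo=[8, 9, 14, 17, 31] (size 5, max 31) hi=[42, 42, 42, 44] (size 4, min 42) -> median=31
Step 10: insert 50 -> lo=[8, 9, 14, 17, 31] (size 5, max 31) hi=[42, 42, 42, 44, 50] (size 5, min 42) -> median=36.5
Step 11: insert 21 -> lo=[8, 9, 14, 17, 21, 31] (size 6, max 31) hi=[42, 42, 42, 44, 50] (size 5, min 42) -> median=31
Step 12: insert 6 -> lo=[6, 8, 9, 14, 17, 21] (size 6, max 21) hi=[31, 42, 42, 42, 44, 50] (size 6, min 31) -> median=26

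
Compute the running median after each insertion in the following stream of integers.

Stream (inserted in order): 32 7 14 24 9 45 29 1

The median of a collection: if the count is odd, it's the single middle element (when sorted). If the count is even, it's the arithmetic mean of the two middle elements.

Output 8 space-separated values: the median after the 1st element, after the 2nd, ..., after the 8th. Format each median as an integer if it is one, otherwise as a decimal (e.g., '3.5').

Answer: 32 19.5 14 19 14 19 24 19

Derivation:
Step 1: insert 32 -> lo=[32] (size 1, max 32) hi=[] (size 0) -> median=32
Step 2: insert 7 -> lo=[7] (size 1, max 7) hi=[32] (size 1, min 32) -> median=19.5
Step 3: insert 14 -> lo=[7, 14] (size 2, max 14) hi=[32] (size 1, min 32) -> median=14
Step 4: insert 24 -> lo=[7, 14] (size 2, max 14) hi=[24, 32] (size 2, min 24) -> median=19
Step 5: insert 9 -> lo=[7, 9, 14] (size 3, max 14) hi=[24, 32] (size 2, min 24) -> median=14
Step 6: insert 45 -> lo=[7, 9, 14] (size 3, max 14) hi=[24, 32, 45] (size 3, min 24) -> median=19
Step 7: insert 29 -> lo=[7, 9, 14, 24] (size 4, max 24) hi=[29, 32, 45] (size 3, min 29) -> median=24
Step 8: insert 1 -> lo=[1, 7, 9, 14] (size 4, max 14) hi=[24, 29, 32, 45] (size 4, min 24) -> median=19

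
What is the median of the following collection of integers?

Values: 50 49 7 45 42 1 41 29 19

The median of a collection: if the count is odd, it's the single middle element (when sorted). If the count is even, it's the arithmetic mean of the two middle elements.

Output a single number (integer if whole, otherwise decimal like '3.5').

Step 1: insert 50 -> lo=[50] (size 1, max 50) hi=[] (size 0) -> median=50
Step 2: insert 49 -> lo=[49] (size 1, max 49) hi=[50] (size 1, min 50) -> median=49.5
Step 3: insert 7 -> lo=[7, 49] (size 2, max 49) hi=[50] (size 1, min 50) -> median=49
Step 4: insert 45 -> lo=[7, 45] (size 2, max 45) hi=[49, 50] (size 2, min 49) -> median=47
Step 5: insert 42 -> lo=[7, 42, 45] (size 3, max 45) hi=[49, 50] (size 2, min 49) -> median=45
Step 6: insert 1 -> lo=[1, 7, 42] (size 3, max 42) hi=[45, 49, 50] (size 3, min 45) -> median=43.5
Step 7: insert 41 -> lo=[1, 7, 41, 42] (size 4, max 42) hi=[45, 49, 50] (size 3, min 45) -> median=42
Step 8: insert 29 -> lo=[1, 7, 29, 41] (size 4, max 41) hi=[42, 45, 49, 50] (size 4, min 42) -> median=41.5
Step 9: insert 19 -> lo=[1, 7, 19, 29, 41] (size 5, max 41) hi=[42, 45, 49, 50] (size 4, min 42) -> median=41

Answer: 41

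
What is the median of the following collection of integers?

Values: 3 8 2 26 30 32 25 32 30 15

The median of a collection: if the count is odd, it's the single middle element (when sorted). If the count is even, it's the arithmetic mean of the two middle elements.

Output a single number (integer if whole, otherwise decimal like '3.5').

Step 1: insert 3 -> lo=[3] (size 1, max 3) hi=[] (size 0) -> median=3
Step 2: insert 8 -> lo=[3] (size 1, max 3) hi=[8] (size 1, min 8) -> median=5.5
Step 3: insert 2 -> lo=[2, 3] (size 2, max 3) hi=[8] (size 1, min 8) -> median=3
Step 4: insert 26 -> lo=[2, 3] (size 2, max 3) hi=[8, 26] (size 2, min 8) -> median=5.5
Step 5: insert 30 -> lo=[2, 3, 8] (size 3, max 8) hi=[26, 30] (size 2, min 26) -> median=8
Step 6: insert 32 -> lo=[2, 3, 8] (size 3, max 8) hi=[26, 30, 32] (size 3, min 26) -> median=17
Step 7: insert 25 -> lo=[2, 3, 8, 25] (size 4, max 25) hi=[26, 30, 32] (size 3, min 26) -> median=25
Step 8: insert 32 -> lo=[2, 3, 8, 25] (size 4, max 25) hi=[26, 30, 32, 32] (size 4, min 26) -> median=25.5
Step 9: insert 30 -> lo=[2, 3, 8, 25, 26] (size 5, max 26) hi=[30, 30, 32, 32] (size 4, min 30) -> median=26
Step 10: insert 15 -> lo=[2, 3, 8, 15, 25] (size 5, max 25) hi=[26, 30, 30, 32, 32] (size 5, min 26) -> median=25.5

Answer: 25.5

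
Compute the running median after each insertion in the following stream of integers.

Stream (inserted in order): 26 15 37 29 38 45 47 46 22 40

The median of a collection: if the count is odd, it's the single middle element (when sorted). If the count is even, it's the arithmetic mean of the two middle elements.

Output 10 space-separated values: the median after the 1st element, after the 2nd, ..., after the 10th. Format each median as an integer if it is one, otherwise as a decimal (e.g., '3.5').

Step 1: insert 26 -> lo=[26] (size 1, max 26) hi=[] (size 0) -> median=26
Step 2: insert 15 -> lo=[15] (size 1, max 15) hi=[26] (size 1, min 26) -> median=20.5
Step 3: insert 37 -> lo=[15, 26] (size 2, max 26) hi=[37] (size 1, min 37) -> median=26
Step 4: insert 29 -> lo=[15, 26] (size 2, max 26) hi=[29, 37] (size 2, min 29) -> median=27.5
Step 5: insert 38 -> lo=[15, 26, 29] (size 3, max 29) hi=[37, 38] (size 2, min 37) -> median=29
Step 6: insert 45 -> lo=[15, 26, 29] (size 3, max 29) hi=[37, 38, 45] (size 3, min 37) -> median=33
Step 7: insert 47 -> lo=[15, 26, 29, 37] (size 4, max 37) hi=[38, 45, 47] (size 3, min 38) -> median=37
Step 8: insert 46 -> lo=[15, 26, 29, 37] (size 4, max 37) hi=[38, 45, 46, 47] (size 4, min 38) -> median=37.5
Step 9: insert 22 -> lo=[15, 22, 26, 29, 37] (size 5, max 37) hi=[38, 45, 46, 47] (size 4, min 38) -> median=37
Step 10: insert 40 -> lo=[15, 22, 26, 29, 37] (size 5, max 37) hi=[38, 40, 45, 46, 47] (size 5, min 38) -> median=37.5

Answer: 26 20.5 26 27.5 29 33 37 37.5 37 37.5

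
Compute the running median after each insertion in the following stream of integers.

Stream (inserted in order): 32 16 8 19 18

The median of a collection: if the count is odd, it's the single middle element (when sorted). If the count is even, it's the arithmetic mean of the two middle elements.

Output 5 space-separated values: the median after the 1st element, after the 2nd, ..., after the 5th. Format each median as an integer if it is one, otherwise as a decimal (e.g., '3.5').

Answer: 32 24 16 17.5 18

Derivation:
Step 1: insert 32 -> lo=[32] (size 1, max 32) hi=[] (size 0) -> median=32
Step 2: insert 16 -> lo=[16] (size 1, max 16) hi=[32] (size 1, min 32) -> median=24
Step 3: insert 8 -> lo=[8, 16] (size 2, max 16) hi=[32] (size 1, min 32) -> median=16
Step 4: insert 19 -> lo=[8, 16] (size 2, max 16) hi=[19, 32] (size 2, min 19) -> median=17.5
Step 5: insert 18 -> lo=[8, 16, 18] (size 3, max 18) hi=[19, 32] (size 2, min 19) -> median=18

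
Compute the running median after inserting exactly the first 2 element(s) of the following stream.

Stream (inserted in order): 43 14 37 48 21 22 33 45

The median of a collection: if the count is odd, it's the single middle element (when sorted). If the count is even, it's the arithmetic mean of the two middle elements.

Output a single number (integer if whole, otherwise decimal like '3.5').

Answer: 28.5

Derivation:
Step 1: insert 43 -> lo=[43] (size 1, max 43) hi=[] (size 0) -> median=43
Step 2: insert 14 -> lo=[14] (size 1, max 14) hi=[43] (size 1, min 43) -> median=28.5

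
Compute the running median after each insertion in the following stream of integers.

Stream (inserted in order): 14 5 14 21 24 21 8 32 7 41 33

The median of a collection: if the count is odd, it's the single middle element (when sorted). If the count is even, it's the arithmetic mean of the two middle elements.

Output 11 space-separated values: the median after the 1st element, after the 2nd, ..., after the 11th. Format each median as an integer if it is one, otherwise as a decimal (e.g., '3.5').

Answer: 14 9.5 14 14 14 17.5 14 17.5 14 17.5 21

Derivation:
Step 1: insert 14 -> lo=[14] (size 1, max 14) hi=[] (size 0) -> median=14
Step 2: insert 5 -> lo=[5] (size 1, max 5) hi=[14] (size 1, min 14) -> median=9.5
Step 3: insert 14 -> lo=[5, 14] (size 2, max 14) hi=[14] (size 1, min 14) -> median=14
Step 4: insert 21 -> lo=[5, 14] (size 2, max 14) hi=[14, 21] (size 2, min 14) -> median=14
Step 5: insert 24 -> lo=[5, 14, 14] (size 3, max 14) hi=[21, 24] (size 2, min 21) -> median=14
Step 6: insert 21 -> lo=[5, 14, 14] (size 3, max 14) hi=[21, 21, 24] (size 3, min 21) -> median=17.5
Step 7: insert 8 -> lo=[5, 8, 14, 14] (size 4, max 14) hi=[21, 21, 24] (size 3, min 21) -> median=14
Step 8: insert 32 -> lo=[5, 8, 14, 14] (size 4, max 14) hi=[21, 21, 24, 32] (size 4, min 21) -> median=17.5
Step 9: insert 7 -> lo=[5, 7, 8, 14, 14] (size 5, max 14) hi=[21, 21, 24, 32] (size 4, min 21) -> median=14
Step 10: insert 41 -> lo=[5, 7, 8, 14, 14] (size 5, max 14) hi=[21, 21, 24, 32, 41] (size 5, min 21) -> median=17.5
Step 11: insert 33 -> lo=[5, 7, 8, 14, 14, 21] (size 6, max 21) hi=[21, 24, 32, 33, 41] (size 5, min 21) -> median=21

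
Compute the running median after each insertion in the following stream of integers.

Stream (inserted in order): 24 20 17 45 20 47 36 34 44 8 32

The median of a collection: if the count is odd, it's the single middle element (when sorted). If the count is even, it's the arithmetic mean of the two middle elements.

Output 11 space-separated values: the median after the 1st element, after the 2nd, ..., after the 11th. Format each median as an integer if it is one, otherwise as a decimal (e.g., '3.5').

Step 1: insert 24 -> lo=[24] (size 1, max 24) hi=[] (size 0) -> median=24
Step 2: insert 20 -> lo=[20] (size 1, max 20) hi=[24] (size 1, min 24) -> median=22
Step 3: insert 17 -> lo=[17, 20] (size 2, max 20) hi=[24] (size 1, min 24) -> median=20
Step 4: insert 45 -> lo=[17, 20] (size 2, max 20) hi=[24, 45] (size 2, min 24) -> median=22
Step 5: insert 20 -> lo=[17, 20, 20] (size 3, max 20) hi=[24, 45] (size 2, min 24) -> median=20
Step 6: insert 47 -> lo=[17, 20, 20] (size 3, max 20) hi=[24, 45, 47] (size 3, min 24) -> median=22
Step 7: insert 36 -> lo=[17, 20, 20, 24] (size 4, max 24) hi=[36, 45, 47] (size 3, min 36) -> median=24
Step 8: insert 34 -> lo=[17, 20, 20, 24] (size 4, max 24) hi=[34, 36, 45, 47] (size 4, min 34) -> median=29
Step 9: insert 44 -> lo=[17, 20, 20, 24, 34] (size 5, max 34) hi=[36, 44, 45, 47] (size 4, min 36) -> median=34
Step 10: insert 8 -> lo=[8, 17, 20, 20, 24] (size 5, max 24) hi=[34, 36, 44, 45, 47] (size 5, min 34) -> median=29
Step 11: insert 32 -> lo=[8, 17, 20, 20, 24, 32] (size 6, max 32) hi=[34, 36, 44, 45, 47] (size 5, min 34) -> median=32

Answer: 24 22 20 22 20 22 24 29 34 29 32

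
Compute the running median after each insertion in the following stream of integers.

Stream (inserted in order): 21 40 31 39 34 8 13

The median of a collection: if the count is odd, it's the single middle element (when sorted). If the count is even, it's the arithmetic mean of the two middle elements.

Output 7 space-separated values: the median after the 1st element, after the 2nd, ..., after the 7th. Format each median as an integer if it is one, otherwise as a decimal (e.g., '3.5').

Step 1: insert 21 -> lo=[21] (size 1, max 21) hi=[] (size 0) -> median=21
Step 2: insert 40 -> lo=[21] (size 1, max 21) hi=[40] (size 1, min 40) -> median=30.5
Step 3: insert 31 -> lo=[21, 31] (size 2, max 31) hi=[40] (size 1, min 40) -> median=31
Step 4: insert 39 -> lo=[21, 31] (size 2, max 31) hi=[39, 40] (size 2, min 39) -> median=35
Step 5: insert 34 -> lo=[21, 31, 34] (size 3, max 34) hi=[39, 40] (size 2, min 39) -> median=34
Step 6: insert 8 -> lo=[8, 21, 31] (size 3, max 31) hi=[34, 39, 40] (size 3, min 34) -> median=32.5
Step 7: insert 13 -> lo=[8, 13, 21, 31] (size 4, max 31) hi=[34, 39, 40] (size 3, min 34) -> median=31

Answer: 21 30.5 31 35 34 32.5 31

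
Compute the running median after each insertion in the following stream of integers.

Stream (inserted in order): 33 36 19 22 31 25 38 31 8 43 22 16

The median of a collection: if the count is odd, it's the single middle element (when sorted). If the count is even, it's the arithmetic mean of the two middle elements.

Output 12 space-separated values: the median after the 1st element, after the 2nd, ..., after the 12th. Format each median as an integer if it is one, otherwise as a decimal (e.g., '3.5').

Step 1: insert 33 -> lo=[33] (size 1, max 33) hi=[] (size 0) -> median=33
Step 2: insert 36 -> lo=[33] (size 1, max 33) hi=[36] (size 1, min 36) -> median=34.5
Step 3: insert 19 -> lo=[19, 33] (size 2, max 33) hi=[36] (size 1, min 36) -> median=33
Step 4: insert 22 -> lo=[19, 22] (size 2, max 22) hi=[33, 36] (size 2, min 33) -> median=27.5
Step 5: insert 31 -> lo=[19, 22, 31] (size 3, max 31) hi=[33, 36] (size 2, min 33) -> median=31
Step 6: insert 25 -> lo=[19, 22, 25] (size 3, max 25) hi=[31, 33, 36] (size 3, min 31) -> median=28
Step 7: insert 38 -> lo=[19, 22, 25, 31] (size 4, max 31) hi=[33, 36, 38] (size 3, min 33) -> median=31
Step 8: insert 31 -> lo=[19, 22, 25, 31] (size 4, max 31) hi=[31, 33, 36, 38] (size 4, min 31) -> median=31
Step 9: insert 8 -> lo=[8, 19, 22, 25, 31] (size 5, max 31) hi=[31, 33, 36, 38] (size 4, min 31) -> median=31
Step 10: insert 43 -> lo=[8, 19, 22, 25, 31] (size 5, max 31) hi=[31, 33, 36, 38, 43] (size 5, min 31) -> median=31
Step 11: insert 22 -> lo=[8, 19, 22, 22, 25, 31] (size 6, max 31) hi=[31, 33, 36, 38, 43] (size 5, min 31) -> median=31
Step 12: insert 16 -> lo=[8, 16, 19, 22, 22, 25] (size 6, max 25) hi=[31, 31, 33, 36, 38, 43] (size 6, min 31) -> median=28

Answer: 33 34.5 33 27.5 31 28 31 31 31 31 31 28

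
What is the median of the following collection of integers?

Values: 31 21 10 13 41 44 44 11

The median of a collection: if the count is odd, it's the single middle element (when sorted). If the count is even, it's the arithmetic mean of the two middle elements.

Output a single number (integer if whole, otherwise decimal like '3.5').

Step 1: insert 31 -> lo=[31] (size 1, max 31) hi=[] (size 0) -> median=31
Step 2: insert 21 -> lo=[21] (size 1, max 21) hi=[31] (size 1, min 31) -> median=26
Step 3: insert 10 -> lo=[10, 21] (size 2, max 21) hi=[31] (size 1, min 31) -> median=21
Step 4: insert 13 -> lo=[10, 13] (size 2, max 13) hi=[21, 31] (size 2, min 21) -> median=17
Step 5: insert 41 -> lo=[10, 13, 21] (size 3, max 21) hi=[31, 41] (size 2, min 31) -> median=21
Step 6: insert 44 -> lo=[10, 13, 21] (size 3, max 21) hi=[31, 41, 44] (size 3, min 31) -> median=26
Step 7: insert 44 -> lo=[10, 13, 21, 31] (size 4, max 31) hi=[41, 44, 44] (size 3, min 41) -> median=31
Step 8: insert 11 -> lo=[10, 11, 13, 21] (size 4, max 21) hi=[31, 41, 44, 44] (size 4, min 31) -> median=26

Answer: 26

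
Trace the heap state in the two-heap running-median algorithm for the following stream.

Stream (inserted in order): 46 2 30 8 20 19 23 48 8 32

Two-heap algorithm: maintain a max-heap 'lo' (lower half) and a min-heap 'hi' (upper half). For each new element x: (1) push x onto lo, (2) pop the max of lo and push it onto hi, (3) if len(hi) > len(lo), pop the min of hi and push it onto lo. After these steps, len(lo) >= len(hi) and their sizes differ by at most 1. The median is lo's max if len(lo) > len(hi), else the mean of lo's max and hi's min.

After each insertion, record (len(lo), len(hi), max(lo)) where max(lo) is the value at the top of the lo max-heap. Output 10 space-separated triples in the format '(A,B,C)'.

Answer: (1,0,46) (1,1,2) (2,1,30) (2,2,8) (3,2,20) (3,3,19) (4,3,20) (4,4,20) (5,4,20) (5,5,20)

Derivation:
Step 1: insert 46 -> lo=[46] hi=[] -> (len(lo)=1, len(hi)=0, max(lo)=46)
Step 2: insert 2 -> lo=[2] hi=[46] -> (len(lo)=1, len(hi)=1, max(lo)=2)
Step 3: insert 30 -> lo=[2, 30] hi=[46] -> (len(lo)=2, len(hi)=1, max(lo)=30)
Step 4: insert 8 -> lo=[2, 8] hi=[30, 46] -> (len(lo)=2, len(hi)=2, max(lo)=8)
Step 5: insert 20 -> lo=[2, 8, 20] hi=[30, 46] -> (len(lo)=3, len(hi)=2, max(lo)=20)
Step 6: insert 19 -> lo=[2, 8, 19] hi=[20, 30, 46] -> (len(lo)=3, len(hi)=3, max(lo)=19)
Step 7: insert 23 -> lo=[2, 8, 19, 20] hi=[23, 30, 46] -> (len(lo)=4, len(hi)=3, max(lo)=20)
Step 8: insert 48 -> lo=[2, 8, 19, 20] hi=[23, 30, 46, 48] -> (len(lo)=4, len(hi)=4, max(lo)=20)
Step 9: insert 8 -> lo=[2, 8, 8, 19, 20] hi=[23, 30, 46, 48] -> (len(lo)=5, len(hi)=4, max(lo)=20)
Step 10: insert 32 -> lo=[2, 8, 8, 19, 20] hi=[23, 30, 32, 46, 48] -> (len(lo)=5, len(hi)=5, max(lo)=20)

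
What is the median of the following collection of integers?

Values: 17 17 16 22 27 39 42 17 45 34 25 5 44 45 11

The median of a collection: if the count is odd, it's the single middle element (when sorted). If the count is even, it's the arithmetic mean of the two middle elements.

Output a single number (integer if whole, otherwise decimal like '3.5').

Step 1: insert 17 -> lo=[17] (size 1, max 17) hi=[] (size 0) -> median=17
Step 2: insert 17 -> lo=[17] (size 1, max 17) hi=[17] (size 1, min 17) -> median=17
Step 3: insert 16 -> lo=[16, 17] (size 2, max 17) hi=[17] (size 1, min 17) -> median=17
Step 4: insert 22 -> lo=[16, 17] (size 2, max 17) hi=[17, 22] (size 2, min 17) -> median=17
Step 5: insert 27 -> lo=[16, 17, 17] (size 3, max 17) hi=[22, 27] (size 2, min 22) -> median=17
Step 6: insert 39 -> lo=[16, 17, 17] (size 3, max 17) hi=[22, 27, 39] (size 3, min 22) -> median=19.5
Step 7: insert 42 -> lo=[16, 17, 17, 22] (size 4, max 22) hi=[27, 39, 42] (size 3, min 27) -> median=22
Step 8: insert 17 -> lo=[16, 17, 17, 17] (size 4, max 17) hi=[22, 27, 39, 42] (size 4, min 22) -> median=19.5
Step 9: insert 45 -> lo=[16, 17, 17, 17, 22] (size 5, max 22) hi=[27, 39, 42, 45] (size 4, min 27) -> median=22
Step 10: insert 34 -> lo=[16, 17, 17, 17, 22] (size 5, max 22) hi=[27, 34, 39, 42, 45] (size 5, min 27) -> median=24.5
Step 11: insert 25 -> lo=[16, 17, 17, 17, 22, 25] (size 6, max 25) hi=[27, 34, 39, 42, 45] (size 5, min 27) -> median=25
Step 12: insert 5 -> lo=[5, 16, 17, 17, 17, 22] (size 6, max 22) hi=[25, 27, 34, 39, 42, 45] (size 6, min 25) -> median=23.5
Step 13: insert 44 -> lo=[5, 16, 17, 17, 17, 22, 25] (size 7, max 25) hi=[27, 34, 39, 42, 44, 45] (size 6, min 27) -> median=25
Step 14: insert 45 -> lo=[5, 16, 17, 17, 17, 22, 25] (size 7, max 25) hi=[27, 34, 39, 42, 44, 45, 45] (size 7, min 27) -> median=26
Step 15: insert 11 -> lo=[5, 11, 16, 17, 17, 17, 22, 25] (size 8, max 25) hi=[27, 34, 39, 42, 44, 45, 45] (size 7, min 27) -> median=25

Answer: 25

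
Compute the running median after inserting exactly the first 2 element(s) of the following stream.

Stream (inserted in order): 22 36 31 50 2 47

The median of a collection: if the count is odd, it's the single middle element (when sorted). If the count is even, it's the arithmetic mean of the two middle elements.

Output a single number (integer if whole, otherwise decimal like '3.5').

Answer: 29

Derivation:
Step 1: insert 22 -> lo=[22] (size 1, max 22) hi=[] (size 0) -> median=22
Step 2: insert 36 -> lo=[22] (size 1, max 22) hi=[36] (size 1, min 36) -> median=29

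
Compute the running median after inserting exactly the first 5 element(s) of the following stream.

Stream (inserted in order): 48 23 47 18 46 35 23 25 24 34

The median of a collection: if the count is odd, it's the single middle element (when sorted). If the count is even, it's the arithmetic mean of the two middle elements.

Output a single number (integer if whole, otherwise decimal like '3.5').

Step 1: insert 48 -> lo=[48] (size 1, max 48) hi=[] (size 0) -> median=48
Step 2: insert 23 -> lo=[23] (size 1, max 23) hi=[48] (size 1, min 48) -> median=35.5
Step 3: insert 47 -> lo=[23, 47] (size 2, max 47) hi=[48] (size 1, min 48) -> median=47
Step 4: insert 18 -> lo=[18, 23] (size 2, max 23) hi=[47, 48] (size 2, min 47) -> median=35
Step 5: insert 46 -> lo=[18, 23, 46] (size 3, max 46) hi=[47, 48] (size 2, min 47) -> median=46

Answer: 46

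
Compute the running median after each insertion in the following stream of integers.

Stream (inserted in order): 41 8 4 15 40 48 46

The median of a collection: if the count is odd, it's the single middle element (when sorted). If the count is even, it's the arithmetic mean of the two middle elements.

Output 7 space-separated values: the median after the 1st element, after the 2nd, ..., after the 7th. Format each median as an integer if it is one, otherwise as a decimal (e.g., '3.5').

Answer: 41 24.5 8 11.5 15 27.5 40

Derivation:
Step 1: insert 41 -> lo=[41] (size 1, max 41) hi=[] (size 0) -> median=41
Step 2: insert 8 -> lo=[8] (size 1, max 8) hi=[41] (size 1, min 41) -> median=24.5
Step 3: insert 4 -> lo=[4, 8] (size 2, max 8) hi=[41] (size 1, min 41) -> median=8
Step 4: insert 15 -> lo=[4, 8] (size 2, max 8) hi=[15, 41] (size 2, min 15) -> median=11.5
Step 5: insert 40 -> lo=[4, 8, 15] (size 3, max 15) hi=[40, 41] (size 2, min 40) -> median=15
Step 6: insert 48 -> lo=[4, 8, 15] (size 3, max 15) hi=[40, 41, 48] (size 3, min 40) -> median=27.5
Step 7: insert 46 -> lo=[4, 8, 15, 40] (size 4, max 40) hi=[41, 46, 48] (size 3, min 41) -> median=40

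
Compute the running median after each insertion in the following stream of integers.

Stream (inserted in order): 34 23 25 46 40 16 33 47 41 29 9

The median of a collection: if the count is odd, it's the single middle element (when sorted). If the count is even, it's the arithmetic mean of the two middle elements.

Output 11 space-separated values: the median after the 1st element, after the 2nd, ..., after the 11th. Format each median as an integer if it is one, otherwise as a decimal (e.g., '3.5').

Answer: 34 28.5 25 29.5 34 29.5 33 33.5 34 33.5 33

Derivation:
Step 1: insert 34 -> lo=[34] (size 1, max 34) hi=[] (size 0) -> median=34
Step 2: insert 23 -> lo=[23] (size 1, max 23) hi=[34] (size 1, min 34) -> median=28.5
Step 3: insert 25 -> lo=[23, 25] (size 2, max 25) hi=[34] (size 1, min 34) -> median=25
Step 4: insert 46 -> lo=[23, 25] (size 2, max 25) hi=[34, 46] (size 2, min 34) -> median=29.5
Step 5: insert 40 -> lo=[23, 25, 34] (size 3, max 34) hi=[40, 46] (size 2, min 40) -> median=34
Step 6: insert 16 -> lo=[16, 23, 25] (size 3, max 25) hi=[34, 40, 46] (size 3, min 34) -> median=29.5
Step 7: insert 33 -> lo=[16, 23, 25, 33] (size 4, max 33) hi=[34, 40, 46] (size 3, min 34) -> median=33
Step 8: insert 47 -> lo=[16, 23, 25, 33] (size 4, max 33) hi=[34, 40, 46, 47] (size 4, min 34) -> median=33.5
Step 9: insert 41 -> lo=[16, 23, 25, 33, 34] (size 5, max 34) hi=[40, 41, 46, 47] (size 4, min 40) -> median=34
Step 10: insert 29 -> lo=[16, 23, 25, 29, 33] (size 5, max 33) hi=[34, 40, 41, 46, 47] (size 5, min 34) -> median=33.5
Step 11: insert 9 -> lo=[9, 16, 23, 25, 29, 33] (size 6, max 33) hi=[34, 40, 41, 46, 47] (size 5, min 34) -> median=33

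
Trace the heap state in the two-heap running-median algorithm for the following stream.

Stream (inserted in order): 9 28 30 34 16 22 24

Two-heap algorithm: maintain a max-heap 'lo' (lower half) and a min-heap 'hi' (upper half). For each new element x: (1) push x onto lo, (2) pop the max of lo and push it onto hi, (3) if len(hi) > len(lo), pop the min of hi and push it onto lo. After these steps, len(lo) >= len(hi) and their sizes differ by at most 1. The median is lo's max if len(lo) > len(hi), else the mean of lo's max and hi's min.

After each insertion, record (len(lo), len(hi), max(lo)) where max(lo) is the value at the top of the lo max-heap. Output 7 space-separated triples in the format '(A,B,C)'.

Step 1: insert 9 -> lo=[9] hi=[] -> (len(lo)=1, len(hi)=0, max(lo)=9)
Step 2: insert 28 -> lo=[9] hi=[28] -> (len(lo)=1, len(hi)=1, max(lo)=9)
Step 3: insert 30 -> lo=[9, 28] hi=[30] -> (len(lo)=2, len(hi)=1, max(lo)=28)
Step 4: insert 34 -> lo=[9, 28] hi=[30, 34] -> (len(lo)=2, len(hi)=2, max(lo)=28)
Step 5: insert 16 -> lo=[9, 16, 28] hi=[30, 34] -> (len(lo)=3, len(hi)=2, max(lo)=28)
Step 6: insert 22 -> lo=[9, 16, 22] hi=[28, 30, 34] -> (len(lo)=3, len(hi)=3, max(lo)=22)
Step 7: insert 24 -> lo=[9, 16, 22, 24] hi=[28, 30, 34] -> (len(lo)=4, len(hi)=3, max(lo)=24)

Answer: (1,0,9) (1,1,9) (2,1,28) (2,2,28) (3,2,28) (3,3,22) (4,3,24)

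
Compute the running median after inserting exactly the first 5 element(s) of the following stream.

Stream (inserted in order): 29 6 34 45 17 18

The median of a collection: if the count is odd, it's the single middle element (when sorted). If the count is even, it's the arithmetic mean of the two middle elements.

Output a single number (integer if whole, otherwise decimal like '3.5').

Step 1: insert 29 -> lo=[29] (size 1, max 29) hi=[] (size 0) -> median=29
Step 2: insert 6 -> lo=[6] (size 1, max 6) hi=[29] (size 1, min 29) -> median=17.5
Step 3: insert 34 -> lo=[6, 29] (size 2, max 29) hi=[34] (size 1, min 34) -> median=29
Step 4: insert 45 -> lo=[6, 29] (size 2, max 29) hi=[34, 45] (size 2, min 34) -> median=31.5
Step 5: insert 17 -> lo=[6, 17, 29] (size 3, max 29) hi=[34, 45] (size 2, min 34) -> median=29

Answer: 29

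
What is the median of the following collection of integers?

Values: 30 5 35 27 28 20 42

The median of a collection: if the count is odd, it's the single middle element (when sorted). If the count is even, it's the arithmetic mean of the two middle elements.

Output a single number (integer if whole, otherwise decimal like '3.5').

Step 1: insert 30 -> lo=[30] (size 1, max 30) hi=[] (size 0) -> median=30
Step 2: insert 5 -> lo=[5] (size 1, max 5) hi=[30] (size 1, min 30) -> median=17.5
Step 3: insert 35 -> lo=[5, 30] (size 2, max 30) hi=[35] (size 1, min 35) -> median=30
Step 4: insert 27 -> lo=[5, 27] (size 2, max 27) hi=[30, 35] (size 2, min 30) -> median=28.5
Step 5: insert 28 -> lo=[5, 27, 28] (size 3, max 28) hi=[30, 35] (size 2, min 30) -> median=28
Step 6: insert 20 -> lo=[5, 20, 27] (size 3, max 27) hi=[28, 30, 35] (size 3, min 28) -> median=27.5
Step 7: insert 42 -> lo=[5, 20, 27, 28] (size 4, max 28) hi=[30, 35, 42] (size 3, min 30) -> median=28

Answer: 28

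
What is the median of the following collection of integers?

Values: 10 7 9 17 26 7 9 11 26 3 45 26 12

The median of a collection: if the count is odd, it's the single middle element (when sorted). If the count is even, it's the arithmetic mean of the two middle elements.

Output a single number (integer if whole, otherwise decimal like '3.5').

Answer: 11

Derivation:
Step 1: insert 10 -> lo=[10] (size 1, max 10) hi=[] (size 0) -> median=10
Step 2: insert 7 -> lo=[7] (size 1, max 7) hi=[10] (size 1, min 10) -> median=8.5
Step 3: insert 9 -> lo=[7, 9] (size 2, max 9) hi=[10] (size 1, min 10) -> median=9
Step 4: insert 17 -> lo=[7, 9] (size 2, max 9) hi=[10, 17] (size 2, min 10) -> median=9.5
Step 5: insert 26 -> lo=[7, 9, 10] (size 3, max 10) hi=[17, 26] (size 2, min 17) -> median=10
Step 6: insert 7 -> lo=[7, 7, 9] (size 3, max 9) hi=[10, 17, 26] (size 3, min 10) -> median=9.5
Step 7: insert 9 -> lo=[7, 7, 9, 9] (size 4, max 9) hi=[10, 17, 26] (size 3, min 10) -> median=9
Step 8: insert 11 -> lo=[7, 7, 9, 9] (size 4, max 9) hi=[10, 11, 17, 26] (size 4, min 10) -> median=9.5
Step 9: insert 26 -> lo=[7, 7, 9, 9, 10] (size 5, max 10) hi=[11, 17, 26, 26] (size 4, min 11) -> median=10
Step 10: insert 3 -> lo=[3, 7, 7, 9, 9] (size 5, max 9) hi=[10, 11, 17, 26, 26] (size 5, min 10) -> median=9.5
Step 11: insert 45 -> lo=[3, 7, 7, 9, 9, 10] (size 6, max 10) hi=[11, 17, 26, 26, 45] (size 5, min 11) -> median=10
Step 12: insert 26 -> lo=[3, 7, 7, 9, 9, 10] (size 6, max 10) hi=[11, 17, 26, 26, 26, 45] (size 6, min 11) -> median=10.5
Step 13: insert 12 -> lo=[3, 7, 7, 9, 9, 10, 11] (size 7, max 11) hi=[12, 17, 26, 26, 26, 45] (size 6, min 12) -> median=11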